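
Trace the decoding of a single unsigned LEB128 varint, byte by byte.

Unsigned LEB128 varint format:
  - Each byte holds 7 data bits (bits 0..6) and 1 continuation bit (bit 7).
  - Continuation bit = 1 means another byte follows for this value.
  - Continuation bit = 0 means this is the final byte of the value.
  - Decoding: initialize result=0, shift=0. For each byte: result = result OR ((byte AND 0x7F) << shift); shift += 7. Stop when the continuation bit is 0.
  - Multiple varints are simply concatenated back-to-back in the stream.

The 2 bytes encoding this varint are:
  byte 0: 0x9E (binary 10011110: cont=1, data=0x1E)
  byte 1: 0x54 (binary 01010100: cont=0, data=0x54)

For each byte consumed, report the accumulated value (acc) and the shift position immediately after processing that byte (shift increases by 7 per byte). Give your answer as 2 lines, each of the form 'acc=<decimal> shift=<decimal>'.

byte 0=0x9E: payload=0x1E=30, contrib = 30<<0 = 30; acc -> 30, shift -> 7
byte 1=0x54: payload=0x54=84, contrib = 84<<7 = 10752; acc -> 10782, shift -> 14

Answer: acc=30 shift=7
acc=10782 shift=14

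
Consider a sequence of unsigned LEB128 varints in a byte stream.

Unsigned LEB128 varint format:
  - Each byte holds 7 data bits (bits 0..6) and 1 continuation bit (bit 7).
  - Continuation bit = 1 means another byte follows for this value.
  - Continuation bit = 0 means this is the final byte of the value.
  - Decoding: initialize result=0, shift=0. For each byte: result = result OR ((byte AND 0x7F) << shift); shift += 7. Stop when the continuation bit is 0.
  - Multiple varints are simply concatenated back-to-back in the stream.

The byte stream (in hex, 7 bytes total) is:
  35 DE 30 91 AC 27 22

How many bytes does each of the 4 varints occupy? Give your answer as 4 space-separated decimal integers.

  byte[0]=0x35 cont=0 payload=0x35=53: acc |= 53<<0 -> acc=53 shift=7 [end]
Varint 1: bytes[0:1] = 35 -> value 53 (1 byte(s))
  byte[1]=0xDE cont=1 payload=0x5E=94: acc |= 94<<0 -> acc=94 shift=7
  byte[2]=0x30 cont=0 payload=0x30=48: acc |= 48<<7 -> acc=6238 shift=14 [end]
Varint 2: bytes[1:3] = DE 30 -> value 6238 (2 byte(s))
  byte[3]=0x91 cont=1 payload=0x11=17: acc |= 17<<0 -> acc=17 shift=7
  byte[4]=0xAC cont=1 payload=0x2C=44: acc |= 44<<7 -> acc=5649 shift=14
  byte[5]=0x27 cont=0 payload=0x27=39: acc |= 39<<14 -> acc=644625 shift=21 [end]
Varint 3: bytes[3:6] = 91 AC 27 -> value 644625 (3 byte(s))
  byte[6]=0x22 cont=0 payload=0x22=34: acc |= 34<<0 -> acc=34 shift=7 [end]
Varint 4: bytes[6:7] = 22 -> value 34 (1 byte(s))

Answer: 1 2 3 1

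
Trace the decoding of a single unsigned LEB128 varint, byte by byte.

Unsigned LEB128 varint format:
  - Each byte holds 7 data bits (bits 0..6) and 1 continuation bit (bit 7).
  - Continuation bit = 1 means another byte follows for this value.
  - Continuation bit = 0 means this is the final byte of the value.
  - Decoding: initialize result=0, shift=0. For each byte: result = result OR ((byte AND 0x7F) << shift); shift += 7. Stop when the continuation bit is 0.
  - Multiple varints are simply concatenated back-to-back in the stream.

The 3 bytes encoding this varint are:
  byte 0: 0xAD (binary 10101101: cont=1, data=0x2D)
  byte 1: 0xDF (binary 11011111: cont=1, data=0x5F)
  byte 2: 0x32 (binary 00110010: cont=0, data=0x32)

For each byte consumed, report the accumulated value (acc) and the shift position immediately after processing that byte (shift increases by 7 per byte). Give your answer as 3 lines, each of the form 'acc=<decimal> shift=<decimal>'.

byte 0=0xAD: payload=0x2D=45, contrib = 45<<0 = 45; acc -> 45, shift -> 7
byte 1=0xDF: payload=0x5F=95, contrib = 95<<7 = 12160; acc -> 12205, shift -> 14
byte 2=0x32: payload=0x32=50, contrib = 50<<14 = 819200; acc -> 831405, shift -> 21

Answer: acc=45 shift=7
acc=12205 shift=14
acc=831405 shift=21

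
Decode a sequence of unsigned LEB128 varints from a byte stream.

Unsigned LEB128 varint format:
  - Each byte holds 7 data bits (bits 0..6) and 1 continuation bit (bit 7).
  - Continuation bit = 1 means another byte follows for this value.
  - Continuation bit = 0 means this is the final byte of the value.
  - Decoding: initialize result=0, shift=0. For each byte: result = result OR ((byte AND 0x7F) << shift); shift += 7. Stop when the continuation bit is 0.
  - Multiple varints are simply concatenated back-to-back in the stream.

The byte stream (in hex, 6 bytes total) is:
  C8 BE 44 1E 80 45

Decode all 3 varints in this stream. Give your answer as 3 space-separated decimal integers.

Answer: 1122120 30 8832

Derivation:
  byte[0]=0xC8 cont=1 payload=0x48=72: acc |= 72<<0 -> acc=72 shift=7
  byte[1]=0xBE cont=1 payload=0x3E=62: acc |= 62<<7 -> acc=8008 shift=14
  byte[2]=0x44 cont=0 payload=0x44=68: acc |= 68<<14 -> acc=1122120 shift=21 [end]
Varint 1: bytes[0:3] = C8 BE 44 -> value 1122120 (3 byte(s))
  byte[3]=0x1E cont=0 payload=0x1E=30: acc |= 30<<0 -> acc=30 shift=7 [end]
Varint 2: bytes[3:4] = 1E -> value 30 (1 byte(s))
  byte[4]=0x80 cont=1 payload=0x00=0: acc |= 0<<0 -> acc=0 shift=7
  byte[5]=0x45 cont=0 payload=0x45=69: acc |= 69<<7 -> acc=8832 shift=14 [end]
Varint 3: bytes[4:6] = 80 45 -> value 8832 (2 byte(s))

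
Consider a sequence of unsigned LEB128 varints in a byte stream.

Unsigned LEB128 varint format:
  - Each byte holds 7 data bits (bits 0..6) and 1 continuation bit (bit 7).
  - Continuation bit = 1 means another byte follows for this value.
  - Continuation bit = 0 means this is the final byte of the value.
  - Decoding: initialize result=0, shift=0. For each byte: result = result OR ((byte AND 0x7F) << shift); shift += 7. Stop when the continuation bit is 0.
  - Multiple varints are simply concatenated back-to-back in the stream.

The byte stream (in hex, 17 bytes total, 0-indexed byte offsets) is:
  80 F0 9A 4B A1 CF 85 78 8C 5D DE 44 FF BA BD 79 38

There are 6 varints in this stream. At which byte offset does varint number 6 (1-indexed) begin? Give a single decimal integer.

  byte[0]=0x80 cont=1 payload=0x00=0: acc |= 0<<0 -> acc=0 shift=7
  byte[1]=0xF0 cont=1 payload=0x70=112: acc |= 112<<7 -> acc=14336 shift=14
  byte[2]=0x9A cont=1 payload=0x1A=26: acc |= 26<<14 -> acc=440320 shift=21
  byte[3]=0x4B cont=0 payload=0x4B=75: acc |= 75<<21 -> acc=157726720 shift=28 [end]
Varint 1: bytes[0:4] = 80 F0 9A 4B -> value 157726720 (4 byte(s))
  byte[4]=0xA1 cont=1 payload=0x21=33: acc |= 33<<0 -> acc=33 shift=7
  byte[5]=0xCF cont=1 payload=0x4F=79: acc |= 79<<7 -> acc=10145 shift=14
  byte[6]=0x85 cont=1 payload=0x05=5: acc |= 5<<14 -> acc=92065 shift=21
  byte[7]=0x78 cont=0 payload=0x78=120: acc |= 120<<21 -> acc=251750305 shift=28 [end]
Varint 2: bytes[4:8] = A1 CF 85 78 -> value 251750305 (4 byte(s))
  byte[8]=0x8C cont=1 payload=0x0C=12: acc |= 12<<0 -> acc=12 shift=7
  byte[9]=0x5D cont=0 payload=0x5D=93: acc |= 93<<7 -> acc=11916 shift=14 [end]
Varint 3: bytes[8:10] = 8C 5D -> value 11916 (2 byte(s))
  byte[10]=0xDE cont=1 payload=0x5E=94: acc |= 94<<0 -> acc=94 shift=7
  byte[11]=0x44 cont=0 payload=0x44=68: acc |= 68<<7 -> acc=8798 shift=14 [end]
Varint 4: bytes[10:12] = DE 44 -> value 8798 (2 byte(s))
  byte[12]=0xFF cont=1 payload=0x7F=127: acc |= 127<<0 -> acc=127 shift=7
  byte[13]=0xBA cont=1 payload=0x3A=58: acc |= 58<<7 -> acc=7551 shift=14
  byte[14]=0xBD cont=1 payload=0x3D=61: acc |= 61<<14 -> acc=1006975 shift=21
  byte[15]=0x79 cont=0 payload=0x79=121: acc |= 121<<21 -> acc=254762367 shift=28 [end]
Varint 5: bytes[12:16] = FF BA BD 79 -> value 254762367 (4 byte(s))
  byte[16]=0x38 cont=0 payload=0x38=56: acc |= 56<<0 -> acc=56 shift=7 [end]
Varint 6: bytes[16:17] = 38 -> value 56 (1 byte(s))

Answer: 16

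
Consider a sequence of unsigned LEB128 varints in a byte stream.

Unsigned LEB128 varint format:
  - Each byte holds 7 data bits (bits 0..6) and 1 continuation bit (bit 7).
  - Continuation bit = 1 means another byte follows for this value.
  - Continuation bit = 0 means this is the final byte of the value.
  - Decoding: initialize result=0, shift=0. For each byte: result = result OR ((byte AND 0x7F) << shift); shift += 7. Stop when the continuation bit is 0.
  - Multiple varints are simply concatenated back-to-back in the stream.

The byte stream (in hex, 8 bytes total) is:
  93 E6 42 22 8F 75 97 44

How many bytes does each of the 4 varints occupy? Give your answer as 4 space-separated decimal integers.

  byte[0]=0x93 cont=1 payload=0x13=19: acc |= 19<<0 -> acc=19 shift=7
  byte[1]=0xE6 cont=1 payload=0x66=102: acc |= 102<<7 -> acc=13075 shift=14
  byte[2]=0x42 cont=0 payload=0x42=66: acc |= 66<<14 -> acc=1094419 shift=21 [end]
Varint 1: bytes[0:3] = 93 E6 42 -> value 1094419 (3 byte(s))
  byte[3]=0x22 cont=0 payload=0x22=34: acc |= 34<<0 -> acc=34 shift=7 [end]
Varint 2: bytes[3:4] = 22 -> value 34 (1 byte(s))
  byte[4]=0x8F cont=1 payload=0x0F=15: acc |= 15<<0 -> acc=15 shift=7
  byte[5]=0x75 cont=0 payload=0x75=117: acc |= 117<<7 -> acc=14991 shift=14 [end]
Varint 3: bytes[4:6] = 8F 75 -> value 14991 (2 byte(s))
  byte[6]=0x97 cont=1 payload=0x17=23: acc |= 23<<0 -> acc=23 shift=7
  byte[7]=0x44 cont=0 payload=0x44=68: acc |= 68<<7 -> acc=8727 shift=14 [end]
Varint 4: bytes[6:8] = 97 44 -> value 8727 (2 byte(s))

Answer: 3 1 2 2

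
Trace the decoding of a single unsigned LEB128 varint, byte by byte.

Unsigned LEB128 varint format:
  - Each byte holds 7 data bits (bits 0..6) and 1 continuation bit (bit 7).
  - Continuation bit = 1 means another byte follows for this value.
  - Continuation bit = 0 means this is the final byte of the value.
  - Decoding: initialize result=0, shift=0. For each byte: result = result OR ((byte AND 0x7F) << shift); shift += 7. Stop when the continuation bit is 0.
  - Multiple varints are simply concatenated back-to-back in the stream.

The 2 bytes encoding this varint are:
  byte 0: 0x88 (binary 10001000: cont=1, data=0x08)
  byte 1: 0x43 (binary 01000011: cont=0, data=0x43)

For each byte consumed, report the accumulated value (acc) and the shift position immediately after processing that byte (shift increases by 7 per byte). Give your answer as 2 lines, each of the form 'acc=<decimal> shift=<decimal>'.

Answer: acc=8 shift=7
acc=8584 shift=14

Derivation:
byte 0=0x88: payload=0x08=8, contrib = 8<<0 = 8; acc -> 8, shift -> 7
byte 1=0x43: payload=0x43=67, contrib = 67<<7 = 8576; acc -> 8584, shift -> 14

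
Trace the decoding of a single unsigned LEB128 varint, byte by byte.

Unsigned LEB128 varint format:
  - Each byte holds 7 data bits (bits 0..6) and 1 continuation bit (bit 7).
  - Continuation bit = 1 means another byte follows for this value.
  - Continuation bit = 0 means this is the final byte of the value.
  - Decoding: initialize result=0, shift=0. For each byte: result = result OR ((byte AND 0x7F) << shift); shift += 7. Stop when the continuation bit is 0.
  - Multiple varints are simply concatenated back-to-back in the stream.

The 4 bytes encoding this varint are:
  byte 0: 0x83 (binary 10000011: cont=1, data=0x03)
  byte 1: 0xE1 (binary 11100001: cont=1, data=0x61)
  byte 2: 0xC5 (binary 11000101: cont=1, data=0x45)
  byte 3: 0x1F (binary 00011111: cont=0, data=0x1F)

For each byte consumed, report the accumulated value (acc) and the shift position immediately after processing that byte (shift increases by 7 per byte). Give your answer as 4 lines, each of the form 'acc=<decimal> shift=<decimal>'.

Answer: acc=3 shift=7
acc=12419 shift=14
acc=1142915 shift=21
acc=66154627 shift=28

Derivation:
byte 0=0x83: payload=0x03=3, contrib = 3<<0 = 3; acc -> 3, shift -> 7
byte 1=0xE1: payload=0x61=97, contrib = 97<<7 = 12416; acc -> 12419, shift -> 14
byte 2=0xC5: payload=0x45=69, contrib = 69<<14 = 1130496; acc -> 1142915, shift -> 21
byte 3=0x1F: payload=0x1F=31, contrib = 31<<21 = 65011712; acc -> 66154627, shift -> 28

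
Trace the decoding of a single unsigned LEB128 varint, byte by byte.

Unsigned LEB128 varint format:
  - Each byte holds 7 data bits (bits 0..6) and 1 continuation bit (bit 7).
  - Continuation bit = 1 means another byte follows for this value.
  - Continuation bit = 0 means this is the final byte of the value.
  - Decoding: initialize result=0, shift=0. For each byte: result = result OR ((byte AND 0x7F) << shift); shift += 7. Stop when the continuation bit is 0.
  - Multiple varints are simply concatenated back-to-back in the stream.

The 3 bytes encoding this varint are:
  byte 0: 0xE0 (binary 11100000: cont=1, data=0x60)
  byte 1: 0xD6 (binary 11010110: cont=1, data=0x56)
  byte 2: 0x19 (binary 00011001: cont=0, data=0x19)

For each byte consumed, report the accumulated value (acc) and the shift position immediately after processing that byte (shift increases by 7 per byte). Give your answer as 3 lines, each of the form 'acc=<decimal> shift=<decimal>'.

byte 0=0xE0: payload=0x60=96, contrib = 96<<0 = 96; acc -> 96, shift -> 7
byte 1=0xD6: payload=0x56=86, contrib = 86<<7 = 11008; acc -> 11104, shift -> 14
byte 2=0x19: payload=0x19=25, contrib = 25<<14 = 409600; acc -> 420704, shift -> 21

Answer: acc=96 shift=7
acc=11104 shift=14
acc=420704 shift=21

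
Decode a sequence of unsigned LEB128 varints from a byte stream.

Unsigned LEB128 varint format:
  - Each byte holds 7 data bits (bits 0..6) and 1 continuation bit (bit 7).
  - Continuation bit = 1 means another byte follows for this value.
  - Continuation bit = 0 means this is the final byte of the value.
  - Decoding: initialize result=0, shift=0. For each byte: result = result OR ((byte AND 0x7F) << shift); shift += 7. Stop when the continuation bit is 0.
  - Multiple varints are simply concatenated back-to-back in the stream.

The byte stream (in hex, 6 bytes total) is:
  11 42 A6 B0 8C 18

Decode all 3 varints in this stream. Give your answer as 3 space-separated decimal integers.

  byte[0]=0x11 cont=0 payload=0x11=17: acc |= 17<<0 -> acc=17 shift=7 [end]
Varint 1: bytes[0:1] = 11 -> value 17 (1 byte(s))
  byte[1]=0x42 cont=0 payload=0x42=66: acc |= 66<<0 -> acc=66 shift=7 [end]
Varint 2: bytes[1:2] = 42 -> value 66 (1 byte(s))
  byte[2]=0xA6 cont=1 payload=0x26=38: acc |= 38<<0 -> acc=38 shift=7
  byte[3]=0xB0 cont=1 payload=0x30=48: acc |= 48<<7 -> acc=6182 shift=14
  byte[4]=0x8C cont=1 payload=0x0C=12: acc |= 12<<14 -> acc=202790 shift=21
  byte[5]=0x18 cont=0 payload=0x18=24: acc |= 24<<21 -> acc=50534438 shift=28 [end]
Varint 3: bytes[2:6] = A6 B0 8C 18 -> value 50534438 (4 byte(s))

Answer: 17 66 50534438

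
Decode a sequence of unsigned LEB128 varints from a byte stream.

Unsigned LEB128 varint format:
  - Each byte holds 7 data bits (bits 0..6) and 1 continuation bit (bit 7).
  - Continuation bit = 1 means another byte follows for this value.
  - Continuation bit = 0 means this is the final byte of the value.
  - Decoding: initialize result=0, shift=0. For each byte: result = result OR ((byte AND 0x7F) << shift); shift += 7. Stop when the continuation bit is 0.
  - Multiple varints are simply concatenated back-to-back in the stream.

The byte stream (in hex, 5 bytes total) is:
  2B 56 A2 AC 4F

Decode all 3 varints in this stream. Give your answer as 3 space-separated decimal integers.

  byte[0]=0x2B cont=0 payload=0x2B=43: acc |= 43<<0 -> acc=43 shift=7 [end]
Varint 1: bytes[0:1] = 2B -> value 43 (1 byte(s))
  byte[1]=0x56 cont=0 payload=0x56=86: acc |= 86<<0 -> acc=86 shift=7 [end]
Varint 2: bytes[1:2] = 56 -> value 86 (1 byte(s))
  byte[2]=0xA2 cont=1 payload=0x22=34: acc |= 34<<0 -> acc=34 shift=7
  byte[3]=0xAC cont=1 payload=0x2C=44: acc |= 44<<7 -> acc=5666 shift=14
  byte[4]=0x4F cont=0 payload=0x4F=79: acc |= 79<<14 -> acc=1300002 shift=21 [end]
Varint 3: bytes[2:5] = A2 AC 4F -> value 1300002 (3 byte(s))

Answer: 43 86 1300002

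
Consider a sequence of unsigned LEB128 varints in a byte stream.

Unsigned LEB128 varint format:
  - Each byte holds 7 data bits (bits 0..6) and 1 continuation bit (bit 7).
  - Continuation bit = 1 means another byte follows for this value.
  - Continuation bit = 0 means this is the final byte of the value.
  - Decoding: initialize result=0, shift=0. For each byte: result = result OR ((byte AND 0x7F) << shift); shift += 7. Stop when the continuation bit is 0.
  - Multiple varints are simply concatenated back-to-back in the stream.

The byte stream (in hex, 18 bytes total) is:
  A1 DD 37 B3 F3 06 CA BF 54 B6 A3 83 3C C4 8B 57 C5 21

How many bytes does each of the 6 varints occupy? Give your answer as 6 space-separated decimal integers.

  byte[0]=0xA1 cont=1 payload=0x21=33: acc |= 33<<0 -> acc=33 shift=7
  byte[1]=0xDD cont=1 payload=0x5D=93: acc |= 93<<7 -> acc=11937 shift=14
  byte[2]=0x37 cont=0 payload=0x37=55: acc |= 55<<14 -> acc=913057 shift=21 [end]
Varint 1: bytes[0:3] = A1 DD 37 -> value 913057 (3 byte(s))
  byte[3]=0xB3 cont=1 payload=0x33=51: acc |= 51<<0 -> acc=51 shift=7
  byte[4]=0xF3 cont=1 payload=0x73=115: acc |= 115<<7 -> acc=14771 shift=14
  byte[5]=0x06 cont=0 payload=0x06=6: acc |= 6<<14 -> acc=113075 shift=21 [end]
Varint 2: bytes[3:6] = B3 F3 06 -> value 113075 (3 byte(s))
  byte[6]=0xCA cont=1 payload=0x4A=74: acc |= 74<<0 -> acc=74 shift=7
  byte[7]=0xBF cont=1 payload=0x3F=63: acc |= 63<<7 -> acc=8138 shift=14
  byte[8]=0x54 cont=0 payload=0x54=84: acc |= 84<<14 -> acc=1384394 shift=21 [end]
Varint 3: bytes[6:9] = CA BF 54 -> value 1384394 (3 byte(s))
  byte[9]=0xB6 cont=1 payload=0x36=54: acc |= 54<<0 -> acc=54 shift=7
  byte[10]=0xA3 cont=1 payload=0x23=35: acc |= 35<<7 -> acc=4534 shift=14
  byte[11]=0x83 cont=1 payload=0x03=3: acc |= 3<<14 -> acc=53686 shift=21
  byte[12]=0x3C cont=0 payload=0x3C=60: acc |= 60<<21 -> acc=125882806 shift=28 [end]
Varint 4: bytes[9:13] = B6 A3 83 3C -> value 125882806 (4 byte(s))
  byte[13]=0xC4 cont=1 payload=0x44=68: acc |= 68<<0 -> acc=68 shift=7
  byte[14]=0x8B cont=1 payload=0x0B=11: acc |= 11<<7 -> acc=1476 shift=14
  byte[15]=0x57 cont=0 payload=0x57=87: acc |= 87<<14 -> acc=1426884 shift=21 [end]
Varint 5: bytes[13:16] = C4 8B 57 -> value 1426884 (3 byte(s))
  byte[16]=0xC5 cont=1 payload=0x45=69: acc |= 69<<0 -> acc=69 shift=7
  byte[17]=0x21 cont=0 payload=0x21=33: acc |= 33<<7 -> acc=4293 shift=14 [end]
Varint 6: bytes[16:18] = C5 21 -> value 4293 (2 byte(s))

Answer: 3 3 3 4 3 2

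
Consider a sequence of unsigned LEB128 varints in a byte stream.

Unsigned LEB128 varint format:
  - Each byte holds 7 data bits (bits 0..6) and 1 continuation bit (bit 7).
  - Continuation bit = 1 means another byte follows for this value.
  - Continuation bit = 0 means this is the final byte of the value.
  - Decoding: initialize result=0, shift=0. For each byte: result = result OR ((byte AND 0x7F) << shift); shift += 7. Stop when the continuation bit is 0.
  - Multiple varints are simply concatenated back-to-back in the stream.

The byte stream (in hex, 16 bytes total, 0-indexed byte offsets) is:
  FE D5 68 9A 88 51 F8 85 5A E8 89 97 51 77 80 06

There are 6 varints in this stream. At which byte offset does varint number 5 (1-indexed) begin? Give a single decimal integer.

  byte[0]=0xFE cont=1 payload=0x7E=126: acc |= 126<<0 -> acc=126 shift=7
  byte[1]=0xD5 cont=1 payload=0x55=85: acc |= 85<<7 -> acc=11006 shift=14
  byte[2]=0x68 cont=0 payload=0x68=104: acc |= 104<<14 -> acc=1714942 shift=21 [end]
Varint 1: bytes[0:3] = FE D5 68 -> value 1714942 (3 byte(s))
  byte[3]=0x9A cont=1 payload=0x1A=26: acc |= 26<<0 -> acc=26 shift=7
  byte[4]=0x88 cont=1 payload=0x08=8: acc |= 8<<7 -> acc=1050 shift=14
  byte[5]=0x51 cont=0 payload=0x51=81: acc |= 81<<14 -> acc=1328154 shift=21 [end]
Varint 2: bytes[3:6] = 9A 88 51 -> value 1328154 (3 byte(s))
  byte[6]=0xF8 cont=1 payload=0x78=120: acc |= 120<<0 -> acc=120 shift=7
  byte[7]=0x85 cont=1 payload=0x05=5: acc |= 5<<7 -> acc=760 shift=14
  byte[8]=0x5A cont=0 payload=0x5A=90: acc |= 90<<14 -> acc=1475320 shift=21 [end]
Varint 3: bytes[6:9] = F8 85 5A -> value 1475320 (3 byte(s))
  byte[9]=0xE8 cont=1 payload=0x68=104: acc |= 104<<0 -> acc=104 shift=7
  byte[10]=0x89 cont=1 payload=0x09=9: acc |= 9<<7 -> acc=1256 shift=14
  byte[11]=0x97 cont=1 payload=0x17=23: acc |= 23<<14 -> acc=378088 shift=21
  byte[12]=0x51 cont=0 payload=0x51=81: acc |= 81<<21 -> acc=170247400 shift=28 [end]
Varint 4: bytes[9:13] = E8 89 97 51 -> value 170247400 (4 byte(s))
  byte[13]=0x77 cont=0 payload=0x77=119: acc |= 119<<0 -> acc=119 shift=7 [end]
Varint 5: bytes[13:14] = 77 -> value 119 (1 byte(s))
  byte[14]=0x80 cont=1 payload=0x00=0: acc |= 0<<0 -> acc=0 shift=7
  byte[15]=0x06 cont=0 payload=0x06=6: acc |= 6<<7 -> acc=768 shift=14 [end]
Varint 6: bytes[14:16] = 80 06 -> value 768 (2 byte(s))

Answer: 13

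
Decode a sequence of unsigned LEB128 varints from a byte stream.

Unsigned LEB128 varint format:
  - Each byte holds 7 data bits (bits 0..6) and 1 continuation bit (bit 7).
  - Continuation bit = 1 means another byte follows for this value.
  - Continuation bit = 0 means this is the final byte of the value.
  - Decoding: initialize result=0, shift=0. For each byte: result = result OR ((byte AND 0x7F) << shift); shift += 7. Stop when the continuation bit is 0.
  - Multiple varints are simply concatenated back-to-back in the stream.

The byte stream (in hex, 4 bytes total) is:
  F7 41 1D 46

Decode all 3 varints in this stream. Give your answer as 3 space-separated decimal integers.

Answer: 8439 29 70

Derivation:
  byte[0]=0xF7 cont=1 payload=0x77=119: acc |= 119<<0 -> acc=119 shift=7
  byte[1]=0x41 cont=0 payload=0x41=65: acc |= 65<<7 -> acc=8439 shift=14 [end]
Varint 1: bytes[0:2] = F7 41 -> value 8439 (2 byte(s))
  byte[2]=0x1D cont=0 payload=0x1D=29: acc |= 29<<0 -> acc=29 shift=7 [end]
Varint 2: bytes[2:3] = 1D -> value 29 (1 byte(s))
  byte[3]=0x46 cont=0 payload=0x46=70: acc |= 70<<0 -> acc=70 shift=7 [end]
Varint 3: bytes[3:4] = 46 -> value 70 (1 byte(s))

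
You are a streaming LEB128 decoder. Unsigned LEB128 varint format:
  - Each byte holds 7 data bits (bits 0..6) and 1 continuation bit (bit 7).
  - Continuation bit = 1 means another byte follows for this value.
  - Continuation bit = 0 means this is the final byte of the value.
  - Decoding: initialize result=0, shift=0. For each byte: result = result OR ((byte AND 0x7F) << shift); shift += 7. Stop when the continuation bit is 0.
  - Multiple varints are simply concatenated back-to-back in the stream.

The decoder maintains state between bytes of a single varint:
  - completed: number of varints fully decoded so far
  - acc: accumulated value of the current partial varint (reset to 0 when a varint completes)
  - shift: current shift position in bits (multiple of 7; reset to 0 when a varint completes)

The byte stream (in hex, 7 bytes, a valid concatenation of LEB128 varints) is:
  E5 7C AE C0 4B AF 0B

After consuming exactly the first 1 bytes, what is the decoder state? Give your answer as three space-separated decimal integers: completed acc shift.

byte[0]=0xE5 cont=1 payload=0x65: acc |= 101<<0 -> completed=0 acc=101 shift=7

Answer: 0 101 7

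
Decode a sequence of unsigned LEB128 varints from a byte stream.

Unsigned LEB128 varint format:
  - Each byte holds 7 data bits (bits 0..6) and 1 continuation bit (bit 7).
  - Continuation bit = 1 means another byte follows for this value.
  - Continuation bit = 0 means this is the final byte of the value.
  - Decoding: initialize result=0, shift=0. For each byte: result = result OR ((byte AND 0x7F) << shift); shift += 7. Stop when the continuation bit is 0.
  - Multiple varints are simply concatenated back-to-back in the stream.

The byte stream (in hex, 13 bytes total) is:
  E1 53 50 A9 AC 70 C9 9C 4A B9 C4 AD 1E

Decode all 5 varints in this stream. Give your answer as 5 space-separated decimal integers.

Answer: 10721 80 1840681 1216073 63660601

Derivation:
  byte[0]=0xE1 cont=1 payload=0x61=97: acc |= 97<<0 -> acc=97 shift=7
  byte[1]=0x53 cont=0 payload=0x53=83: acc |= 83<<7 -> acc=10721 shift=14 [end]
Varint 1: bytes[0:2] = E1 53 -> value 10721 (2 byte(s))
  byte[2]=0x50 cont=0 payload=0x50=80: acc |= 80<<0 -> acc=80 shift=7 [end]
Varint 2: bytes[2:3] = 50 -> value 80 (1 byte(s))
  byte[3]=0xA9 cont=1 payload=0x29=41: acc |= 41<<0 -> acc=41 shift=7
  byte[4]=0xAC cont=1 payload=0x2C=44: acc |= 44<<7 -> acc=5673 shift=14
  byte[5]=0x70 cont=0 payload=0x70=112: acc |= 112<<14 -> acc=1840681 shift=21 [end]
Varint 3: bytes[3:6] = A9 AC 70 -> value 1840681 (3 byte(s))
  byte[6]=0xC9 cont=1 payload=0x49=73: acc |= 73<<0 -> acc=73 shift=7
  byte[7]=0x9C cont=1 payload=0x1C=28: acc |= 28<<7 -> acc=3657 shift=14
  byte[8]=0x4A cont=0 payload=0x4A=74: acc |= 74<<14 -> acc=1216073 shift=21 [end]
Varint 4: bytes[6:9] = C9 9C 4A -> value 1216073 (3 byte(s))
  byte[9]=0xB9 cont=1 payload=0x39=57: acc |= 57<<0 -> acc=57 shift=7
  byte[10]=0xC4 cont=1 payload=0x44=68: acc |= 68<<7 -> acc=8761 shift=14
  byte[11]=0xAD cont=1 payload=0x2D=45: acc |= 45<<14 -> acc=746041 shift=21
  byte[12]=0x1E cont=0 payload=0x1E=30: acc |= 30<<21 -> acc=63660601 shift=28 [end]
Varint 5: bytes[9:13] = B9 C4 AD 1E -> value 63660601 (4 byte(s))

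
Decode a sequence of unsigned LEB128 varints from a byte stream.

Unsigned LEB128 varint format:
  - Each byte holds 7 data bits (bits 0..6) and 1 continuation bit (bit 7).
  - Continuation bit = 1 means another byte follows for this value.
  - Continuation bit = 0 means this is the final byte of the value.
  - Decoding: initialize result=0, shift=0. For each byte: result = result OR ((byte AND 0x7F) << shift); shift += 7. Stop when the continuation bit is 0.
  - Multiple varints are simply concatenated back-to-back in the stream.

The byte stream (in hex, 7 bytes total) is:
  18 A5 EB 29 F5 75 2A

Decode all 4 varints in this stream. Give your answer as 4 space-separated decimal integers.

Answer: 24 685477 15093 42

Derivation:
  byte[0]=0x18 cont=0 payload=0x18=24: acc |= 24<<0 -> acc=24 shift=7 [end]
Varint 1: bytes[0:1] = 18 -> value 24 (1 byte(s))
  byte[1]=0xA5 cont=1 payload=0x25=37: acc |= 37<<0 -> acc=37 shift=7
  byte[2]=0xEB cont=1 payload=0x6B=107: acc |= 107<<7 -> acc=13733 shift=14
  byte[3]=0x29 cont=0 payload=0x29=41: acc |= 41<<14 -> acc=685477 shift=21 [end]
Varint 2: bytes[1:4] = A5 EB 29 -> value 685477 (3 byte(s))
  byte[4]=0xF5 cont=1 payload=0x75=117: acc |= 117<<0 -> acc=117 shift=7
  byte[5]=0x75 cont=0 payload=0x75=117: acc |= 117<<7 -> acc=15093 shift=14 [end]
Varint 3: bytes[4:6] = F5 75 -> value 15093 (2 byte(s))
  byte[6]=0x2A cont=0 payload=0x2A=42: acc |= 42<<0 -> acc=42 shift=7 [end]
Varint 4: bytes[6:7] = 2A -> value 42 (1 byte(s))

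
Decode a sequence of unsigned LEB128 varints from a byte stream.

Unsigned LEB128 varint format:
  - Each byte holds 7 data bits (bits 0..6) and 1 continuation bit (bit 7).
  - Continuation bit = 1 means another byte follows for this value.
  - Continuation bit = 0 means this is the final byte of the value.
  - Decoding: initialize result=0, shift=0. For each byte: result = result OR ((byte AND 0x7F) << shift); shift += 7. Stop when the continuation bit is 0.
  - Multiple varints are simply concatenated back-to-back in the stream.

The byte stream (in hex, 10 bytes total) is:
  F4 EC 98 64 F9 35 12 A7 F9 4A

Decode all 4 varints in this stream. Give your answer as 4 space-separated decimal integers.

Answer: 210122356 6905 18 1227943

Derivation:
  byte[0]=0xF4 cont=1 payload=0x74=116: acc |= 116<<0 -> acc=116 shift=7
  byte[1]=0xEC cont=1 payload=0x6C=108: acc |= 108<<7 -> acc=13940 shift=14
  byte[2]=0x98 cont=1 payload=0x18=24: acc |= 24<<14 -> acc=407156 shift=21
  byte[3]=0x64 cont=0 payload=0x64=100: acc |= 100<<21 -> acc=210122356 shift=28 [end]
Varint 1: bytes[0:4] = F4 EC 98 64 -> value 210122356 (4 byte(s))
  byte[4]=0xF9 cont=1 payload=0x79=121: acc |= 121<<0 -> acc=121 shift=7
  byte[5]=0x35 cont=0 payload=0x35=53: acc |= 53<<7 -> acc=6905 shift=14 [end]
Varint 2: bytes[4:6] = F9 35 -> value 6905 (2 byte(s))
  byte[6]=0x12 cont=0 payload=0x12=18: acc |= 18<<0 -> acc=18 shift=7 [end]
Varint 3: bytes[6:7] = 12 -> value 18 (1 byte(s))
  byte[7]=0xA7 cont=1 payload=0x27=39: acc |= 39<<0 -> acc=39 shift=7
  byte[8]=0xF9 cont=1 payload=0x79=121: acc |= 121<<7 -> acc=15527 shift=14
  byte[9]=0x4A cont=0 payload=0x4A=74: acc |= 74<<14 -> acc=1227943 shift=21 [end]
Varint 4: bytes[7:10] = A7 F9 4A -> value 1227943 (3 byte(s))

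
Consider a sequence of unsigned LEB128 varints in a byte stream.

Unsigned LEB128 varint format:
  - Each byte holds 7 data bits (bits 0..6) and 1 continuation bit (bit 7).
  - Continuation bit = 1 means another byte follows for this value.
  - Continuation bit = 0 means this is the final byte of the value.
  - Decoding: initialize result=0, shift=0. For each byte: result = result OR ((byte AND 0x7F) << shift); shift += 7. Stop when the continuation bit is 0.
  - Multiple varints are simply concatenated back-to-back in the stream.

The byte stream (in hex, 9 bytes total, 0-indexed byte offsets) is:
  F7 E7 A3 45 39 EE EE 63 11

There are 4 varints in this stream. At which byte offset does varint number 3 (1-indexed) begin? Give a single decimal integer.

  byte[0]=0xF7 cont=1 payload=0x77=119: acc |= 119<<0 -> acc=119 shift=7
  byte[1]=0xE7 cont=1 payload=0x67=103: acc |= 103<<7 -> acc=13303 shift=14
  byte[2]=0xA3 cont=1 payload=0x23=35: acc |= 35<<14 -> acc=586743 shift=21
  byte[3]=0x45 cont=0 payload=0x45=69: acc |= 69<<21 -> acc=145290231 shift=28 [end]
Varint 1: bytes[0:4] = F7 E7 A3 45 -> value 145290231 (4 byte(s))
  byte[4]=0x39 cont=0 payload=0x39=57: acc |= 57<<0 -> acc=57 shift=7 [end]
Varint 2: bytes[4:5] = 39 -> value 57 (1 byte(s))
  byte[5]=0xEE cont=1 payload=0x6E=110: acc |= 110<<0 -> acc=110 shift=7
  byte[6]=0xEE cont=1 payload=0x6E=110: acc |= 110<<7 -> acc=14190 shift=14
  byte[7]=0x63 cont=0 payload=0x63=99: acc |= 99<<14 -> acc=1636206 shift=21 [end]
Varint 3: bytes[5:8] = EE EE 63 -> value 1636206 (3 byte(s))
  byte[8]=0x11 cont=0 payload=0x11=17: acc |= 17<<0 -> acc=17 shift=7 [end]
Varint 4: bytes[8:9] = 11 -> value 17 (1 byte(s))

Answer: 5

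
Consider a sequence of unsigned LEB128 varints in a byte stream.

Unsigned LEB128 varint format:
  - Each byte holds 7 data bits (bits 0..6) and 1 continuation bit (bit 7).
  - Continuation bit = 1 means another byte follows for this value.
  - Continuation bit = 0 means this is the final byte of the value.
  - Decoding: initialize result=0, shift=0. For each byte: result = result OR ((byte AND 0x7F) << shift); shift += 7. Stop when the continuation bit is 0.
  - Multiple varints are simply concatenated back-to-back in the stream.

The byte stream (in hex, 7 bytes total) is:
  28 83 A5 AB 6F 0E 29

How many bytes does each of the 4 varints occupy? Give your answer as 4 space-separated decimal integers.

  byte[0]=0x28 cont=0 payload=0x28=40: acc |= 40<<0 -> acc=40 shift=7 [end]
Varint 1: bytes[0:1] = 28 -> value 40 (1 byte(s))
  byte[1]=0x83 cont=1 payload=0x03=3: acc |= 3<<0 -> acc=3 shift=7
  byte[2]=0xA5 cont=1 payload=0x25=37: acc |= 37<<7 -> acc=4739 shift=14
  byte[3]=0xAB cont=1 payload=0x2B=43: acc |= 43<<14 -> acc=709251 shift=21
  byte[4]=0x6F cont=0 payload=0x6F=111: acc |= 111<<21 -> acc=233493123 shift=28 [end]
Varint 2: bytes[1:5] = 83 A5 AB 6F -> value 233493123 (4 byte(s))
  byte[5]=0x0E cont=0 payload=0x0E=14: acc |= 14<<0 -> acc=14 shift=7 [end]
Varint 3: bytes[5:6] = 0E -> value 14 (1 byte(s))
  byte[6]=0x29 cont=0 payload=0x29=41: acc |= 41<<0 -> acc=41 shift=7 [end]
Varint 4: bytes[6:7] = 29 -> value 41 (1 byte(s))

Answer: 1 4 1 1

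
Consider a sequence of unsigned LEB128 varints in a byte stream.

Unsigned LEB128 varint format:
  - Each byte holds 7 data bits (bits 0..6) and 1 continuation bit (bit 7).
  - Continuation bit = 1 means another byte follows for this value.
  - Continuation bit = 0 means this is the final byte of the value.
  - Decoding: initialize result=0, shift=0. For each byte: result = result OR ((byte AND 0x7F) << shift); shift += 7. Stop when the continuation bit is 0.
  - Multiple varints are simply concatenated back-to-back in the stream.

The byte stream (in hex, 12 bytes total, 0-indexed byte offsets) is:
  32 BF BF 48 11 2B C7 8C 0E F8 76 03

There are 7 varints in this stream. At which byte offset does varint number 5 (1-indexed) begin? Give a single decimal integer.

  byte[0]=0x32 cont=0 payload=0x32=50: acc |= 50<<0 -> acc=50 shift=7 [end]
Varint 1: bytes[0:1] = 32 -> value 50 (1 byte(s))
  byte[1]=0xBF cont=1 payload=0x3F=63: acc |= 63<<0 -> acc=63 shift=7
  byte[2]=0xBF cont=1 payload=0x3F=63: acc |= 63<<7 -> acc=8127 shift=14
  byte[3]=0x48 cont=0 payload=0x48=72: acc |= 72<<14 -> acc=1187775 shift=21 [end]
Varint 2: bytes[1:4] = BF BF 48 -> value 1187775 (3 byte(s))
  byte[4]=0x11 cont=0 payload=0x11=17: acc |= 17<<0 -> acc=17 shift=7 [end]
Varint 3: bytes[4:5] = 11 -> value 17 (1 byte(s))
  byte[5]=0x2B cont=0 payload=0x2B=43: acc |= 43<<0 -> acc=43 shift=7 [end]
Varint 4: bytes[5:6] = 2B -> value 43 (1 byte(s))
  byte[6]=0xC7 cont=1 payload=0x47=71: acc |= 71<<0 -> acc=71 shift=7
  byte[7]=0x8C cont=1 payload=0x0C=12: acc |= 12<<7 -> acc=1607 shift=14
  byte[8]=0x0E cont=0 payload=0x0E=14: acc |= 14<<14 -> acc=230983 shift=21 [end]
Varint 5: bytes[6:9] = C7 8C 0E -> value 230983 (3 byte(s))
  byte[9]=0xF8 cont=1 payload=0x78=120: acc |= 120<<0 -> acc=120 shift=7
  byte[10]=0x76 cont=0 payload=0x76=118: acc |= 118<<7 -> acc=15224 shift=14 [end]
Varint 6: bytes[9:11] = F8 76 -> value 15224 (2 byte(s))
  byte[11]=0x03 cont=0 payload=0x03=3: acc |= 3<<0 -> acc=3 shift=7 [end]
Varint 7: bytes[11:12] = 03 -> value 3 (1 byte(s))

Answer: 6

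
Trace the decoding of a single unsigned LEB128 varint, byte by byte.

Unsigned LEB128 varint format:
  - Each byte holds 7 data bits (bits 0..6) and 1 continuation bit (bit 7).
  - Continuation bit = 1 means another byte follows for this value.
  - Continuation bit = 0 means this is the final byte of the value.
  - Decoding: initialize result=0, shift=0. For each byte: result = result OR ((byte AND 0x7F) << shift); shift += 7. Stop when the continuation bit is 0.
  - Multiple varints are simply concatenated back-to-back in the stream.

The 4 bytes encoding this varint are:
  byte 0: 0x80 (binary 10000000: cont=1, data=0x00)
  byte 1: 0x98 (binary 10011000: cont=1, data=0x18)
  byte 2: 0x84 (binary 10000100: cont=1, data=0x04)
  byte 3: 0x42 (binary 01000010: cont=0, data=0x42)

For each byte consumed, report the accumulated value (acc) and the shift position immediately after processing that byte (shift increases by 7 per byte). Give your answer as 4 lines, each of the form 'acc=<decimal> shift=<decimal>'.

byte 0=0x80: payload=0x00=0, contrib = 0<<0 = 0; acc -> 0, shift -> 7
byte 1=0x98: payload=0x18=24, contrib = 24<<7 = 3072; acc -> 3072, shift -> 14
byte 2=0x84: payload=0x04=4, contrib = 4<<14 = 65536; acc -> 68608, shift -> 21
byte 3=0x42: payload=0x42=66, contrib = 66<<21 = 138412032; acc -> 138480640, shift -> 28

Answer: acc=0 shift=7
acc=3072 shift=14
acc=68608 shift=21
acc=138480640 shift=28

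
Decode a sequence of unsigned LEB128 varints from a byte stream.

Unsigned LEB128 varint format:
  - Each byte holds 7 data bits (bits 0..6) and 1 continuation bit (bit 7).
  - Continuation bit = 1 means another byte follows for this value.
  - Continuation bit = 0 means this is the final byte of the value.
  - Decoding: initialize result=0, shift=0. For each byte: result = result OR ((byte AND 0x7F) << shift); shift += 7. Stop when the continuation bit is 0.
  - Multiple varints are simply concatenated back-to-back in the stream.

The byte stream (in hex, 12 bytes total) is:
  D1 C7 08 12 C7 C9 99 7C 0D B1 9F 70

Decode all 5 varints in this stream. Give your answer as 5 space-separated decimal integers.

Answer: 140241 18 260465863 13 1839025

Derivation:
  byte[0]=0xD1 cont=1 payload=0x51=81: acc |= 81<<0 -> acc=81 shift=7
  byte[1]=0xC7 cont=1 payload=0x47=71: acc |= 71<<7 -> acc=9169 shift=14
  byte[2]=0x08 cont=0 payload=0x08=8: acc |= 8<<14 -> acc=140241 shift=21 [end]
Varint 1: bytes[0:3] = D1 C7 08 -> value 140241 (3 byte(s))
  byte[3]=0x12 cont=0 payload=0x12=18: acc |= 18<<0 -> acc=18 shift=7 [end]
Varint 2: bytes[3:4] = 12 -> value 18 (1 byte(s))
  byte[4]=0xC7 cont=1 payload=0x47=71: acc |= 71<<0 -> acc=71 shift=7
  byte[5]=0xC9 cont=1 payload=0x49=73: acc |= 73<<7 -> acc=9415 shift=14
  byte[6]=0x99 cont=1 payload=0x19=25: acc |= 25<<14 -> acc=419015 shift=21
  byte[7]=0x7C cont=0 payload=0x7C=124: acc |= 124<<21 -> acc=260465863 shift=28 [end]
Varint 3: bytes[4:8] = C7 C9 99 7C -> value 260465863 (4 byte(s))
  byte[8]=0x0D cont=0 payload=0x0D=13: acc |= 13<<0 -> acc=13 shift=7 [end]
Varint 4: bytes[8:9] = 0D -> value 13 (1 byte(s))
  byte[9]=0xB1 cont=1 payload=0x31=49: acc |= 49<<0 -> acc=49 shift=7
  byte[10]=0x9F cont=1 payload=0x1F=31: acc |= 31<<7 -> acc=4017 shift=14
  byte[11]=0x70 cont=0 payload=0x70=112: acc |= 112<<14 -> acc=1839025 shift=21 [end]
Varint 5: bytes[9:12] = B1 9F 70 -> value 1839025 (3 byte(s))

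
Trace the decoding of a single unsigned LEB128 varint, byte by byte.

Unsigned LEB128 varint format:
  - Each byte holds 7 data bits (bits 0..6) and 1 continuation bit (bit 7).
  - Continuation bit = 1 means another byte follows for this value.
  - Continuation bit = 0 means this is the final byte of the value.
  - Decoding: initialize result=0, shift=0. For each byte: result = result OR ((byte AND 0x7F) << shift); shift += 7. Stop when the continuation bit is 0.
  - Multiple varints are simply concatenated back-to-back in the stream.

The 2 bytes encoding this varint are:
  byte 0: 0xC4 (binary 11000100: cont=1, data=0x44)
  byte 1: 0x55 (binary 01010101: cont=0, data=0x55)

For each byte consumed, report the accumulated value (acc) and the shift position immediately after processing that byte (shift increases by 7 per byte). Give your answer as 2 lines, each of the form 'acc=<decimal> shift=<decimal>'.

byte 0=0xC4: payload=0x44=68, contrib = 68<<0 = 68; acc -> 68, shift -> 7
byte 1=0x55: payload=0x55=85, contrib = 85<<7 = 10880; acc -> 10948, shift -> 14

Answer: acc=68 shift=7
acc=10948 shift=14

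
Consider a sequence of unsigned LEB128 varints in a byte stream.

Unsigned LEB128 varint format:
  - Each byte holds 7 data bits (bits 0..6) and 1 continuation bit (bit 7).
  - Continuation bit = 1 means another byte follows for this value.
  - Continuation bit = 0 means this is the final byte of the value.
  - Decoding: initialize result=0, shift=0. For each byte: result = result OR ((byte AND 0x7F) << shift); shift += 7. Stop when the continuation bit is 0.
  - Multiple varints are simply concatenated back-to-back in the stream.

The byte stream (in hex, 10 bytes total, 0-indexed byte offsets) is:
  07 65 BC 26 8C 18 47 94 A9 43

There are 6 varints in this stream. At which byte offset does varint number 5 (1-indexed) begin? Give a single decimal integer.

Answer: 6

Derivation:
  byte[0]=0x07 cont=0 payload=0x07=7: acc |= 7<<0 -> acc=7 shift=7 [end]
Varint 1: bytes[0:1] = 07 -> value 7 (1 byte(s))
  byte[1]=0x65 cont=0 payload=0x65=101: acc |= 101<<0 -> acc=101 shift=7 [end]
Varint 2: bytes[1:2] = 65 -> value 101 (1 byte(s))
  byte[2]=0xBC cont=1 payload=0x3C=60: acc |= 60<<0 -> acc=60 shift=7
  byte[3]=0x26 cont=0 payload=0x26=38: acc |= 38<<7 -> acc=4924 shift=14 [end]
Varint 3: bytes[2:4] = BC 26 -> value 4924 (2 byte(s))
  byte[4]=0x8C cont=1 payload=0x0C=12: acc |= 12<<0 -> acc=12 shift=7
  byte[5]=0x18 cont=0 payload=0x18=24: acc |= 24<<7 -> acc=3084 shift=14 [end]
Varint 4: bytes[4:6] = 8C 18 -> value 3084 (2 byte(s))
  byte[6]=0x47 cont=0 payload=0x47=71: acc |= 71<<0 -> acc=71 shift=7 [end]
Varint 5: bytes[6:7] = 47 -> value 71 (1 byte(s))
  byte[7]=0x94 cont=1 payload=0x14=20: acc |= 20<<0 -> acc=20 shift=7
  byte[8]=0xA9 cont=1 payload=0x29=41: acc |= 41<<7 -> acc=5268 shift=14
  byte[9]=0x43 cont=0 payload=0x43=67: acc |= 67<<14 -> acc=1102996 shift=21 [end]
Varint 6: bytes[7:10] = 94 A9 43 -> value 1102996 (3 byte(s))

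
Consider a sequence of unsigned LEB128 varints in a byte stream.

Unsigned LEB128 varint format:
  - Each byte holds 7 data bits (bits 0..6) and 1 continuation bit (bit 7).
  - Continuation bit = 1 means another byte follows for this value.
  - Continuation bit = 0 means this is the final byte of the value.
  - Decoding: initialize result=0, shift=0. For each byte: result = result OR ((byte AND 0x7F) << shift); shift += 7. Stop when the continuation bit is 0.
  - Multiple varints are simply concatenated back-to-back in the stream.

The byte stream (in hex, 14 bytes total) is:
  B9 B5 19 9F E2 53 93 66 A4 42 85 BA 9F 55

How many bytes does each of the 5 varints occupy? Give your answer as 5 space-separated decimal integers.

Answer: 3 3 2 2 4

Derivation:
  byte[0]=0xB9 cont=1 payload=0x39=57: acc |= 57<<0 -> acc=57 shift=7
  byte[1]=0xB5 cont=1 payload=0x35=53: acc |= 53<<7 -> acc=6841 shift=14
  byte[2]=0x19 cont=0 payload=0x19=25: acc |= 25<<14 -> acc=416441 shift=21 [end]
Varint 1: bytes[0:3] = B9 B5 19 -> value 416441 (3 byte(s))
  byte[3]=0x9F cont=1 payload=0x1F=31: acc |= 31<<0 -> acc=31 shift=7
  byte[4]=0xE2 cont=1 payload=0x62=98: acc |= 98<<7 -> acc=12575 shift=14
  byte[5]=0x53 cont=0 payload=0x53=83: acc |= 83<<14 -> acc=1372447 shift=21 [end]
Varint 2: bytes[3:6] = 9F E2 53 -> value 1372447 (3 byte(s))
  byte[6]=0x93 cont=1 payload=0x13=19: acc |= 19<<0 -> acc=19 shift=7
  byte[7]=0x66 cont=0 payload=0x66=102: acc |= 102<<7 -> acc=13075 shift=14 [end]
Varint 3: bytes[6:8] = 93 66 -> value 13075 (2 byte(s))
  byte[8]=0xA4 cont=1 payload=0x24=36: acc |= 36<<0 -> acc=36 shift=7
  byte[9]=0x42 cont=0 payload=0x42=66: acc |= 66<<7 -> acc=8484 shift=14 [end]
Varint 4: bytes[8:10] = A4 42 -> value 8484 (2 byte(s))
  byte[10]=0x85 cont=1 payload=0x05=5: acc |= 5<<0 -> acc=5 shift=7
  byte[11]=0xBA cont=1 payload=0x3A=58: acc |= 58<<7 -> acc=7429 shift=14
  byte[12]=0x9F cont=1 payload=0x1F=31: acc |= 31<<14 -> acc=515333 shift=21
  byte[13]=0x55 cont=0 payload=0x55=85: acc |= 85<<21 -> acc=178773253 shift=28 [end]
Varint 5: bytes[10:14] = 85 BA 9F 55 -> value 178773253 (4 byte(s))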